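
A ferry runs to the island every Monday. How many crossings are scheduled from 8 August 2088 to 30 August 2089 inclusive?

56 Mondays

8 August 2088 is a Sunday.
That's 388 days from start to end, counting both.
388 = 7 × 55 + 3, so there are 55 full weeks plus 3 extra days.
Each full week contributes one Monday: 55 so far.
The 3 extra days are Sun, Mon, Tue — 1 of them qualifies.
Total: 55 + 1 = 56.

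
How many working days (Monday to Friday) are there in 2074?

2074-01-01 is a Monday.
The range spans 365 days (inclusive of both endpoints).
365 = 7 × 52 + 1, so there are 52 full weeks plus 1 extra day.
Each full week contributes 5 weekdays (Mon–Fri): 52 × 5 = 260.
The 1 extra day is Monday — 1 of them qualifies.
Total: 260 + 1 = 261.

261 weekdays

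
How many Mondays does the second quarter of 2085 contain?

13

April 1, 2085 is a Sunday.
That's 91 days from start to end, counting both.
91 = 7 × 13, so the span is exactly 13 full weeks.
Each full week contributes one Monday: 13 so far.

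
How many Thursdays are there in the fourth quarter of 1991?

13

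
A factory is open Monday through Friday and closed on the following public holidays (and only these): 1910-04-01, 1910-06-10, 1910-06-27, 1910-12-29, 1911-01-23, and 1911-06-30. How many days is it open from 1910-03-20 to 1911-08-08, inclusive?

356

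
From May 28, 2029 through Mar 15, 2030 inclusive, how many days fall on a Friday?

May 28, 2029 is a Monday.
From May 28, 2029 to Mar 15, 2030 is 292 days inclusive.
292 = 7 × 41 + 5, so there are 41 full weeks plus 5 extra days.
Each full week contributes one Friday: 41 so far.
The 5 extra days are Monday, Tuesday, Wednesday, Thursday, Friday — 1 of them qualifies.
Total: 41 + 1 = 42.

42 Fridays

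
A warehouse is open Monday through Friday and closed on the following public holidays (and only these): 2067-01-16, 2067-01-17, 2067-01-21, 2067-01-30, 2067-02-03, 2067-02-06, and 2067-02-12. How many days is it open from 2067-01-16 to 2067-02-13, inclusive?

2067-01-16 is a Sunday.
The range spans 29 days (inclusive of both endpoints).
29 = 7 × 4 + 1, so there are 4 full weeks plus 1 extra day.
Each full week contributes 5 weekdays (Mon–Fri): 4 × 5 = 20.
The 1 extra day is Sunday — none qualify.
Total: 20 + 0 = 20.
Holidays: 2067-01-16 (Sun); 2067-01-17 (Mon); 2067-01-21 (Fri); 2067-01-30 (Sun); 2067-02-03 (Thu); 2067-02-06 (Sun); 2067-02-12 (Sat).
3 of the 7 holidays fall on weekdays; the rest are weekends and were already excluded.
Business days: 20 − 3 = 17.

17 working days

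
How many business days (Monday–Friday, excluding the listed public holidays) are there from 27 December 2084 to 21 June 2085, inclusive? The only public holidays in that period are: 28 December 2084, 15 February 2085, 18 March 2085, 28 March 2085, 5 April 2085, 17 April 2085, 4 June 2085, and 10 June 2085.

27 December 2084 is a Wednesday.
That's 177 days from start to end, counting both.
177 = 7 × 25 + 2, so there are 25 full weeks plus 2 extra days.
Each full week contributes 5 weekdays (Mon–Fri): 25 × 5 = 125.
The 2 extra days are Wednesday, Thursday — 2 of them qualify.
Total: 125 + 2 = 127.
Holidays: 28 December 2084 (Thu); 15 February 2085 (Thu); 18 March 2085 (Sun); 28 March 2085 (Wed); 5 April 2085 (Thu); 17 April 2085 (Tue); 4 June 2085 (Mon); 10 June 2085 (Sun).
6 of the 8 holidays fall on weekdays; the rest are weekends and were already excluded.
Business days: 127 − 6 = 121.

121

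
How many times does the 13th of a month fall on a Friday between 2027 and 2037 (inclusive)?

18

Friday-the-13ths by year:
2027: Aug
2028: Oct
2029: Apr, Jul
2030: Sep, Dec
2031: Jun
2032: Feb, Aug
2033: May
2034: Jan, Oct
2035: Apr, Jul
2036: Jun
2037: Feb, Mar, Nov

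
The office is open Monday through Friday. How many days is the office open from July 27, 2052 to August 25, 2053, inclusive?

281

July 27, 2052 is a Saturday.
From July 27, 2052 to August 25, 2053 is 395 days inclusive.
395 = 7 × 56 + 3, so there are 56 full weeks plus 3 extra days.
Each full week contributes 5 weekdays (Mon–Fri): 56 × 5 = 280.
The 3 extra days are Sat, Sun, Mon — 1 of them qualifies.
Total: 280 + 1 = 281.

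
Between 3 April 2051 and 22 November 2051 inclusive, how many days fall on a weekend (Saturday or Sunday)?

66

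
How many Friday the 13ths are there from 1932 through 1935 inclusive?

Friday-the-13ths by year:
1932: May
1933: Jan, Oct
1934: Apr, Jul
1935: Sep, Dec

7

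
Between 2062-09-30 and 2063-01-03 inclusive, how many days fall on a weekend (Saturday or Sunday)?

28

2062-09-30 is a Saturday.
The range spans 96 days (inclusive of both endpoints).
96 = 7 × 13 + 5, so there are 13 full weeks plus 5 extra days.
Each full week contributes 2 weekend days (Sat, Sun): 13 × 2 = 26.
The 5 extra days are Saturday, Sunday, Monday, Tuesday, Wednesday — 2 of them qualify.
Total: 26 + 2 = 28.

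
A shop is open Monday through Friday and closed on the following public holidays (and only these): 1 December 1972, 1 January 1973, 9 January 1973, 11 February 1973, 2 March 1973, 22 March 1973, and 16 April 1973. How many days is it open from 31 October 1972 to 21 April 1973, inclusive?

118 business days

31 October 1972 is a Tuesday.
The range spans 173 days (inclusive of both endpoints).
173 = 7 × 24 + 5, so there are 24 full weeks plus 5 extra days.
Each full week contributes 5 weekdays (Mon–Fri): 24 × 5 = 120.
The 5 extra days are Tue, Wed, Thu, Fri, Sat — 4 of them qualify.
Total: 120 + 4 = 124.
Holidays: 1 December 1972 (Fri); 1 January 1973 (Mon); 9 January 1973 (Tue); 11 February 1973 (Sun); 2 March 1973 (Fri); 22 March 1973 (Thu); 16 April 1973 (Mon).
6 of the 7 holidays fall on weekdays; the rest are weekends and were already excluded.
Business days: 124 − 6 = 118.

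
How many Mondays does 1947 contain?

52

Jan 1, 1947 is a Wednesday.
That's 365 days from start to end, counting both.
365 = 7 × 52 + 1, so there are 52 full weeks plus 1 extra day.
Each full week contributes one Monday: 52 so far.
The 1 extra day is Wednesday — none qualify.
Total: 52 + 0 = 52.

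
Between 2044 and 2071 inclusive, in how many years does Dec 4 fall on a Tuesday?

Day of week of December 4 in each year:
2044: Sun, 2045: Mon, 2046: Tue ✓, 2047: Wed, 2048: Fri, 2049: Sat, 2050: Sun, 2051: Mon, 2052: Wed, 2053: Thu, 2054: Fri, 2055: Sat, 2056: Mon, 2057: Tue ✓, 2058: Wed, 2059: Thu, 2060: Sat, 2061: Sun, 2062: Mon, 2063: Tue ✓, 2064: Thu, 2065: Fri, 2066: Sat, 2067: Sun, 2068: Tue ✓, 2069: Wed, 2070: Thu, 2071: Fri
Tuesdays: 2046, 2057, 2063, 2068.

4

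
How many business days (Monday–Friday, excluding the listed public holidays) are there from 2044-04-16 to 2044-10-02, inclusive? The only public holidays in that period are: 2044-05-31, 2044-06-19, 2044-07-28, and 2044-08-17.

117

2044-04-16 is a Saturday.
From 2044-04-16 to 2044-10-02 is 170 days inclusive.
170 = 7 × 24 + 2, so there are 24 full weeks plus 2 extra days.
Each full week contributes 5 weekdays (Mon–Fri): 24 × 5 = 120.
The 2 extra days are Sat, Sun — none qualify.
Total: 120 + 0 = 120.
Holidays: 2044-05-31 (Tue); 2044-06-19 (Sun); 2044-07-28 (Thu); 2044-08-17 (Wed).
3 of the 4 holidays fall on weekdays; the rest are weekends and were already excluded.
Business days: 120 − 3 = 117.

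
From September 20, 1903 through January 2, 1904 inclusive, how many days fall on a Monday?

15 Mondays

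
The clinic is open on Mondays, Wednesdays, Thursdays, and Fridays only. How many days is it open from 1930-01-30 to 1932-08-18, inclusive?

1930-01-30 is a Thursday.
The range spans 932 days (inclusive of both endpoints).
932 = 7 × 133 + 1, so there are 133 full weeks plus 1 extra day.
Each full week contributes 4 days from the set (Mon, Wed, Thu, Fri): 133 × 4 = 532.
The 1 extra day is Thursday — 1 of them qualifies.
Total: 532 + 1 = 533.

533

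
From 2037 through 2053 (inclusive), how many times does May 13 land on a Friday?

Day of week of May 13 in each year:
2037: Wed, 2038: Thu, 2039: Fri ✓, 2040: Sun, 2041: Mon, 2042: Tue, 2043: Wed, 2044: Fri ✓, 2045: Sat, 2046: Sun, 2047: Mon, 2048: Wed, 2049: Thu, 2050: Fri ✓, 2051: Sat, 2052: Mon, 2053: Tue
Fridays: 2039, 2044, 2050.

3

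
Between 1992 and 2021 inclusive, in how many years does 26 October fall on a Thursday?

4

Day of week of October 26 in each year:
1992: Mon, 1993: Tue, 1994: Wed, 1995: Thu ✓, 1996: Sat, 1997: Sun, 1998: Mon, 1999: Tue, 2000: Thu ✓, 2001: Fri, 2002: Sat, 2003: Sun, 2004: Tue, 2005: Wed, 2006: Thu ✓, 2007: Fri, 2008: Sun, 2009: Mon, 2010: Tue, 2011: Wed, 2012: Fri, 2013: Sat, 2014: Sun, 2015: Mon, 2016: Wed, 2017: Thu ✓, 2018: Fri, 2019: Sat, 2020: Mon, 2021: Tue
Thursdays: 1995, 2000, 2006, 2017.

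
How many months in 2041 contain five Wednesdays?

A month has five Wednesdays exactly when Wednesday falls within its first (length − 28) days.
Jan: 31 days, starts Tue → 5 of Tue, Wed, Thu ✓
Feb: 28 days, starts Fri → 5 of (none)
Mar: 31 days, starts Fri → 5 of Fri, Sat, Sun
Apr: 30 days, starts Mon → 5 of Mon, Tue
May: 31 days, starts Wed → 5 of Wed, Thu, Fri ✓
Jun: 30 days, starts Sat → 5 of Sat, Sun
Jul: 31 days, starts Mon → 5 of Mon, Tue, Wed ✓
Aug: 31 days, starts Thu → 5 of Thu, Fri, Sat
Sep: 30 days, starts Sun → 5 of Sun, Mon
Oct: 31 days, starts Tue → 5 of Tue, Wed, Thu ✓
Nov: 30 days, starts Fri → 5 of Fri, Sat
Dec: 31 days, starts Sun → 5 of Sun, Mon, Tue
Months with five Wednesdays: Jan, May, Jul, Oct.

4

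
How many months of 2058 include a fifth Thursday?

4

A month has five Thursdays exactly when Thursday falls within its first (length − 28) days.
Jan: 31 days, starts Tue → 5 of Tue, Wed, Thu ✓
Feb: 28 days, starts Fri → 5 of (none)
Mar: 31 days, starts Fri → 5 of Fri, Sat, Sun
Apr: 30 days, starts Mon → 5 of Mon, Tue
May: 31 days, starts Wed → 5 of Wed, Thu, Fri ✓
Jun: 30 days, starts Sat → 5 of Sat, Sun
Jul: 31 days, starts Mon → 5 of Mon, Tue, Wed
Aug: 31 days, starts Thu → 5 of Thu, Fri, Sat ✓
Sep: 30 days, starts Sun → 5 of Sun, Mon
Oct: 31 days, starts Tue → 5 of Tue, Wed, Thu ✓
Nov: 30 days, starts Fri → 5 of Fri, Sat
Dec: 31 days, starts Sun → 5 of Sun, Mon, Tue
Months with five Thursdays: Jan, May, Aug, Oct.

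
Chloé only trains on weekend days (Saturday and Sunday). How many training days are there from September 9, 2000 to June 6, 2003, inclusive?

286

September 9, 2000 is a Saturday.
That's 1001 days from start to end, counting both.
1001 = 7 × 143, so the span is exactly 143 full weeks.
Each full week contributes 2 weekend days (Sat, Sun): 143 × 2 = 286.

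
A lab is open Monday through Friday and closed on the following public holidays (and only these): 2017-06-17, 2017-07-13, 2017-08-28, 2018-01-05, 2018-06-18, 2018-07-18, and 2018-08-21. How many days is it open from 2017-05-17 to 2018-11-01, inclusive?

2017-05-17 is a Wednesday.
The range spans 534 days (inclusive of both endpoints).
534 = 7 × 76 + 2, so there are 76 full weeks plus 2 extra days.
Each full week contributes 5 weekdays (Mon–Fri): 76 × 5 = 380.
The 2 extra days are Wednesday, Thursday — 2 of them qualify.
Total: 380 + 2 = 382.
Holidays: 2017-06-17 (Sat); 2017-07-13 (Thu); 2017-08-28 (Mon); 2018-01-05 (Fri); 2018-06-18 (Mon); 2018-07-18 (Wed); 2018-08-21 (Tue).
6 of the 7 holidays fall on weekdays; the rest are weekends and were already excluded.
Business days: 382 − 6 = 376.

376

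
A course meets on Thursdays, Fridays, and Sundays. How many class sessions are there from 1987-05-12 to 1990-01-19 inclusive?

422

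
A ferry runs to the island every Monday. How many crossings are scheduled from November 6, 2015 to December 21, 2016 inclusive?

59 Mondays

November 6, 2015 is a Friday.
From November 6, 2015 to December 21, 2016 is 412 days inclusive.
412 = 7 × 58 + 6, so there are 58 full weeks plus 6 extra days.
Each full week contributes one Monday: 58 so far.
The 6 extra days are Friday, Saturday, Sunday, Monday, Tuesday, Wednesday — 1 of them qualifies.
Total: 58 + 1 = 59.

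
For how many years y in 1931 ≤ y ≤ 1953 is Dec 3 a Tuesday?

3

Day of week of December 3 in each year:
1931: Thu, 1932: Sat, 1933: Sun, 1934: Mon, 1935: Tue ✓, 1936: Thu, 1937: Fri, 1938: Sat, 1939: Sun, 1940: Tue ✓, 1941: Wed, 1942: Thu, 1943: Fri, 1944: Sun, 1945: Mon, 1946: Tue ✓, 1947: Wed, 1948: Fri, 1949: Sat, 1950: Sun, 1951: Mon, 1952: Wed, 1953: Thu
Tuesdays: 1935, 1940, 1946.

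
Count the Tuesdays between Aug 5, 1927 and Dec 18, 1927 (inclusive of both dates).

19 Tuesdays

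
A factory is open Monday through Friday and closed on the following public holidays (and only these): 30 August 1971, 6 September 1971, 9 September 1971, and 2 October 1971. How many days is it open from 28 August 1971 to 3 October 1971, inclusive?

22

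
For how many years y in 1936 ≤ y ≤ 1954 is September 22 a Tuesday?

Day of week of September 22 in each year:
1936: Tue ✓, 1937: Wed, 1938: Thu, 1939: Fri, 1940: Sun, 1941: Mon, 1942: Tue ✓, 1943: Wed, 1944: Fri, 1945: Sat, 1946: Sun, 1947: Mon, 1948: Wed, 1949: Thu, 1950: Fri, 1951: Sat, 1952: Mon, 1953: Tue ✓, 1954: Wed
Tuesdays: 1936, 1942, 1953.

3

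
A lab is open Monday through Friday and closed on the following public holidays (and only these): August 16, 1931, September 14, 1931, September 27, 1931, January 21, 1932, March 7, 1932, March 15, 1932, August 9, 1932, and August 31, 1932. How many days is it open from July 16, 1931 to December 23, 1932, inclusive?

371

July 16, 1931 is a Thursday.
The range spans 527 days (inclusive of both endpoints).
527 = 7 × 75 + 2, so there are 75 full weeks plus 2 extra days.
Each full week contributes 5 weekdays (Mon–Fri): 75 × 5 = 375.
The 2 extra days are Thu, Fri — 2 of them qualify.
Total: 375 + 2 = 377.
Holidays: August 16, 1931 (Sun); September 14, 1931 (Mon); September 27, 1931 (Sun); January 21, 1932 (Thu); March 7, 1932 (Mon); March 15, 1932 (Tue); August 9, 1932 (Tue); August 31, 1932 (Wed).
6 of the 8 holidays fall on weekdays; the rest are weekends and were already excluded.
Business days: 377 − 6 = 371.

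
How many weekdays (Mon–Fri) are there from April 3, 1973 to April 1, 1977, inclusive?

April 3, 1973 is a Tuesday.
From April 3, 1973 to April 1, 1977 is 1460 days inclusive.
1460 = 7 × 208 + 4, so there are 208 full weeks plus 4 extra days.
Each full week contributes 5 weekdays (Mon–Fri): 208 × 5 = 1040.
The 4 extra days are Tuesday, Wednesday, Thursday, Friday — 4 of them qualify.
Total: 1040 + 4 = 1044.

1044 weekdays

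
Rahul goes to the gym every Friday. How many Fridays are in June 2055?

1 June 2055 is a Tuesday.
The range spans 30 days (inclusive of both endpoints).
30 = 7 × 4 + 2, so there are 4 full weeks plus 2 extra days.
Each full week contributes one Friday: 4 so far.
The 2 extra days are Tuesday, Wednesday — none qualify.
Total: 4 + 0 = 4.

4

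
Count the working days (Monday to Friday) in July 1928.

22 weekdays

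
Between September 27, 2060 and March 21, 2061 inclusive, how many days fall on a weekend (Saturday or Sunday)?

50

September 27, 2060 is a Monday.
The range spans 176 days (inclusive of both endpoints).
176 = 7 × 25 + 1, so there are 25 full weeks plus 1 extra day.
Each full week contributes 2 weekend days (Sat, Sun): 25 × 2 = 50.
The 1 extra day is Monday — none qualify.
Total: 50 + 0 = 50.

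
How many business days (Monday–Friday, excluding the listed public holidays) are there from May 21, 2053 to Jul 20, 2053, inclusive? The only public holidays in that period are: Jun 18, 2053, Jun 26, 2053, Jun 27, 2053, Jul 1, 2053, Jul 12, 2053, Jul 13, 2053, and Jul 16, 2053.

May 21, 2053 is a Wednesday.
That's 61 days from start to end, counting both.
61 = 7 × 8 + 5, so there are 8 full weeks plus 5 extra days.
Each full week contributes 5 weekdays (Mon–Fri): 8 × 5 = 40.
The 5 extra days are Wed, Thu, Fri, Sat, Sun — 3 of them qualify.
Total: 40 + 3 = 43.
Holidays: Jun 18, 2053 (Wed); Jun 26, 2053 (Thu); Jun 27, 2053 (Fri); Jul 1, 2053 (Tue); Jul 12, 2053 (Sat); Jul 13, 2053 (Sun); Jul 16, 2053 (Wed).
5 of the 7 holidays fall on weekdays; the rest are weekends and were already excluded.
Business days: 43 − 5 = 38.

38 business days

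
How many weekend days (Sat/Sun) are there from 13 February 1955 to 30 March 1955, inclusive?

13 February 1955 is a Sunday.
The range spans 46 days (inclusive of both endpoints).
46 = 7 × 6 + 4, so there are 6 full weeks plus 4 extra days.
Each full week contributes 2 weekend days (Sat, Sun): 6 × 2 = 12.
The 4 extra days are Sunday, Monday, Tuesday, Wednesday — 1 of them qualifies.
Total: 12 + 1 = 13.

13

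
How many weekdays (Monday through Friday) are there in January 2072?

21 weekdays

January 1, 2072 is a Friday.
From January 1, 2072 to January 31, 2072 is 31 days inclusive.
31 = 7 × 4 + 3, so there are 4 full weeks plus 3 extra days.
Each full week contributes 5 weekdays (Mon–Fri): 4 × 5 = 20.
The 3 extra days are Fri, Sat, Sun — 1 of them qualifies.
Total: 20 + 1 = 21.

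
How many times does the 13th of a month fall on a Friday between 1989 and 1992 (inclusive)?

8

Friday-the-13ths by year:
1989: Jan, Oct
1990: Apr, Jul
1991: Sep, Dec
1992: Mar, Nov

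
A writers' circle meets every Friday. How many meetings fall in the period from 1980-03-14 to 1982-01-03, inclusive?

1980-03-14 is a Friday.
That's 661 days from start to end, counting both.
661 = 7 × 94 + 3, so there are 94 full weeks plus 3 extra days.
Each full week contributes one Friday: 94 so far.
The 3 extra days are Friday, Saturday, Sunday — 1 of them qualifies.
Total: 94 + 1 = 95.

95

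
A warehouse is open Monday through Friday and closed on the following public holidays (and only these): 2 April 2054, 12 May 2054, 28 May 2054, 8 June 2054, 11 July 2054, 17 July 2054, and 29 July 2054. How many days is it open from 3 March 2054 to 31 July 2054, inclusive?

3 March 2054 is a Tuesday.
That's 151 days from start to end, counting both.
151 = 7 × 21 + 4, so there are 21 full weeks plus 4 extra days.
Each full week contributes 5 weekdays (Mon–Fri): 21 × 5 = 105.
The 4 extra days are Tue, Wed, Thu, Fri — 4 of them qualify.
Total: 105 + 4 = 109.
Holidays: 2 April 2054 (Thu); 12 May 2054 (Tue); 28 May 2054 (Thu); 8 June 2054 (Mon); 11 July 2054 (Sat); 17 July 2054 (Fri); 29 July 2054 (Wed).
6 of the 7 holidays fall on weekdays; the rest are weekends and were already excluded.
Business days: 109 − 6 = 103.

103 business days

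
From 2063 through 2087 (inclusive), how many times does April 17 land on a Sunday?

3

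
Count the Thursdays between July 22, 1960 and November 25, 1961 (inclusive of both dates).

July 22, 1960 is a Friday.
That's 492 days from start to end, counting both.
492 = 7 × 70 + 2, so there are 70 full weeks plus 2 extra days.
Each full week contributes one Thursday: 70 so far.
The 2 extra days are Friday, Saturday — none qualify.
Total: 70 + 0 = 70.

70 Thursdays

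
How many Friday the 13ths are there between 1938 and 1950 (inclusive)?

21

Friday-the-13ths by year:
1938: May
1939: Jan, Oct
1940: Sep, Dec
1941: Jun
1942: Feb, Mar, Nov
1943: Aug
1944: Oct
1945: Apr, Jul
1946: Sep, Dec
1947: Jun
1948: Feb, Aug
1949: May
1950: Jan, Oct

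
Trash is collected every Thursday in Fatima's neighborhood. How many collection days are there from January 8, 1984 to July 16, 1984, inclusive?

27

January 8, 1984 is a Sunday.
From January 8, 1984 to July 16, 1984 is 191 days inclusive.
191 = 7 × 27 + 2, so there are 27 full weeks plus 2 extra days.
Each full week contributes one Thursday: 27 so far.
The 2 extra days are Sun, Mon — none qualify.
Total: 27 + 0 = 27.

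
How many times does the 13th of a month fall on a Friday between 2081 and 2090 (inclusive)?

16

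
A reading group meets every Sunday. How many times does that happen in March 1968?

5

March 1, 1968 is a Friday.
From March 1, 1968 to March 31, 1968 is 31 days inclusive.
31 = 7 × 4 + 3, so there are 4 full weeks plus 3 extra days.
Each full week contributes one Sunday: 4 so far.
The 3 extra days are Fri, Sat, Sun — 1 of them qualifies.
Total: 4 + 1 = 5.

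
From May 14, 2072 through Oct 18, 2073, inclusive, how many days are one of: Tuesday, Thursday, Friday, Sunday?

298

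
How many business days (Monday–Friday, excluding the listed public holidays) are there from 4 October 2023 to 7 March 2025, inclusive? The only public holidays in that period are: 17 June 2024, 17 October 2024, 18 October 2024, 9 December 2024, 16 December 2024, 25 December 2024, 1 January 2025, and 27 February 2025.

4 October 2023 is a Wednesday.
The range spans 521 days (inclusive of both endpoints).
521 = 7 × 74 + 3, so there are 74 full weeks plus 3 extra days.
Each full week contributes 5 weekdays (Mon–Fri): 74 × 5 = 370.
The 3 extra days are Wednesday, Thursday, Friday — 3 of them qualify.
Total: 370 + 3 = 373.
Holidays: 17 June 2024 (Mon); 17 October 2024 (Thu); 18 October 2024 (Fri); 9 December 2024 (Mon); 16 December 2024 (Mon); 25 December 2024 (Wed); 1 January 2025 (Wed); 27 February 2025 (Thu).
All 8 holidays fall on weekdays, so subtract 8.
Business days: 373 − 8 = 365.

365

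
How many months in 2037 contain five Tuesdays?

4

A month has five Tuesdays exactly when Tuesday falls within its first (length − 28) days.
Jan: 31 days, starts Thu → 5 of Thu, Fri, Sat
Feb: 28 days, starts Sun → 5 of (none)
Mar: 31 days, starts Sun → 5 of Sun, Mon, Tue ✓
Apr: 30 days, starts Wed → 5 of Wed, Thu
May: 31 days, starts Fri → 5 of Fri, Sat, Sun
Jun: 30 days, starts Mon → 5 of Mon, Tue ✓
Jul: 31 days, starts Wed → 5 of Wed, Thu, Fri
Aug: 31 days, starts Sat → 5 of Sat, Sun, Mon
Sep: 30 days, starts Tue → 5 of Tue, Wed ✓
Oct: 31 days, starts Thu → 5 of Thu, Fri, Sat
Nov: 30 days, starts Sun → 5 of Sun, Mon
Dec: 31 days, starts Tue → 5 of Tue, Wed, Thu ✓
Months with five Tuesdays: Mar, Jun, Sep, Dec.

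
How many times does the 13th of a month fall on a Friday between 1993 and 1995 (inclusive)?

Friday-the-13ths by year:
1993: Aug
1994: May
1995: Jan, Oct

4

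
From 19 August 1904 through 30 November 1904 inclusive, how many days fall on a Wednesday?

15 Wednesdays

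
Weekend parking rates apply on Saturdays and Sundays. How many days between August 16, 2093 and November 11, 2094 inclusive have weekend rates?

129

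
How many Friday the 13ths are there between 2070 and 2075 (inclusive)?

11

Friday-the-13ths by year:
2070: Jun
2071: Feb, Mar, Nov
2072: May
2073: Jan, Oct
2074: Apr, Jul
2075: Sep, Dec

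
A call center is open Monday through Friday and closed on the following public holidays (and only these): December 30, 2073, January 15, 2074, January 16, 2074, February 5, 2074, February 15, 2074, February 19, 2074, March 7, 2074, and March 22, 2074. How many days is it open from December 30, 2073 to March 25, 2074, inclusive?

53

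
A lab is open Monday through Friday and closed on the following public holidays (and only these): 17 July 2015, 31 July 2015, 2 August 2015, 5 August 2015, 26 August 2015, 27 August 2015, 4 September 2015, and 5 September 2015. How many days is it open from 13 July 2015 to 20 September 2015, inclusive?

44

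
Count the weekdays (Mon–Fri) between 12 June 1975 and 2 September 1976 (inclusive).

12 June 1975 is a Thursday.
That's 449 days from start to end, counting both.
449 = 7 × 64 + 1, so there are 64 full weeks plus 1 extra day.
Each full week contributes 5 weekdays (Mon–Fri): 64 × 5 = 320.
The 1 extra day is Thursday — 1 of them qualifies.
Total: 320 + 1 = 321.

321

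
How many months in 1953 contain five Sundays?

4

A month has five Sundays exactly when Sunday falls within its first (length − 28) days.
Jan: 31 days, starts Thu → 5 of Thu, Fri, Sat
Feb: 28 days, starts Sun → 5 of (none)
Mar: 31 days, starts Sun → 5 of Sun, Mon, Tue ✓
Apr: 30 days, starts Wed → 5 of Wed, Thu
May: 31 days, starts Fri → 5 of Fri, Sat, Sun ✓
Jun: 30 days, starts Mon → 5 of Mon, Tue
Jul: 31 days, starts Wed → 5 of Wed, Thu, Fri
Aug: 31 days, starts Sat → 5 of Sat, Sun, Mon ✓
Sep: 30 days, starts Tue → 5 of Tue, Wed
Oct: 31 days, starts Thu → 5 of Thu, Fri, Sat
Nov: 30 days, starts Sun → 5 of Sun, Mon ✓
Dec: 31 days, starts Tue → 5 of Tue, Wed, Thu
Months with five Sundays: Mar, May, Aug, Nov.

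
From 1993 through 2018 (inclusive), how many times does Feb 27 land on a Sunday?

Day of week of February 27 in each year:
1993: Sat, 1994: Sun ✓, 1995: Mon, 1996: Tue, 1997: Thu, 1998: Fri, 1999: Sat, 2000: Sun ✓, 2001: Tue, 2002: Wed, 2003: Thu, 2004: Fri, 2005: Sun ✓, 2006: Mon, 2007: Tue, 2008: Wed, 2009: Fri, 2010: Sat, 2011: Sun ✓, 2012: Mon, 2013: Wed, 2014: Thu, 2015: Fri, 2016: Sat, 2017: Mon, 2018: Tue
Sundays: 1994, 2000, 2005, 2011.

4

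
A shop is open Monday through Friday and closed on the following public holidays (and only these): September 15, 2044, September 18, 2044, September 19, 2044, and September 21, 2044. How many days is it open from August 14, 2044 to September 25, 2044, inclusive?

27

August 14, 2044 is a Sunday.
From August 14, 2044 to September 25, 2044 is 43 days inclusive.
43 = 7 × 6 + 1, so there are 6 full weeks plus 1 extra day.
Each full week contributes 5 weekdays (Mon–Fri): 6 × 5 = 30.
The 1 extra day is Sun — none qualify.
Total: 30 + 0 = 30.
Holidays: September 15, 2044 (Thu); September 18, 2044 (Sun); September 19, 2044 (Mon); September 21, 2044 (Wed).
3 of the 4 holidays fall on weekdays; the rest are weekends and were already excluded.
Business days: 30 − 3 = 27.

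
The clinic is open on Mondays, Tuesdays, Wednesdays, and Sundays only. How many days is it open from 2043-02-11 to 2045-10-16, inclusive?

2043-02-11 is a Wednesday.
That's 979 days from start to end, counting both.
979 = 7 × 139 + 6, so there are 139 full weeks plus 6 extra days.
Each full week contributes 4 days from the set (Mon, Tue, Wed, Sun): 139 × 4 = 556.
The 6 extra days are Wed, Thu, Fri, Sat, Sun, Mon — 3 of them qualify.
Total: 556 + 3 = 559.

559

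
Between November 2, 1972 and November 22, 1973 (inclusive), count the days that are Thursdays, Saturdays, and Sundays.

166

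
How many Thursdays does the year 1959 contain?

53

1 January 1959 is a Thursday.
From 1 January 1959 to 31 December 1959 is 365 days inclusive.
365 = 7 × 52 + 1, so there are 52 full weeks plus 1 extra day.
Each full week contributes one Thursday: 52 so far.
The 1 extra day is Thursday — 1 of them qualifies.
Total: 52 + 1 = 53.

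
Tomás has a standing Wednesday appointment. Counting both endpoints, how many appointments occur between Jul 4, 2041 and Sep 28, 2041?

Jul 4, 2041 is a Thursday.
From Jul 4, 2041 to Sep 28, 2041 is 87 days inclusive.
87 = 7 × 12 + 3, so there are 12 full weeks plus 3 extra days.
Each full week contributes one Wednesday: 12 so far.
The 3 extra days are Thursday, Friday, Saturday — none qualify.
Total: 12 + 0 = 12.

12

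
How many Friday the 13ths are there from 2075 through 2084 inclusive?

16

Friday-the-13ths by year:
2075: Sep, Dec
2076: Mar, Nov
2077: Aug
2078: May
2079: Jan, Oct
2080: Sep, Dec
2081: Jun
2082: Feb, Mar, Nov
2083: Aug
2084: Oct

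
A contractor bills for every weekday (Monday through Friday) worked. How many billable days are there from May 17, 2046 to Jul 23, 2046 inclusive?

48

May 17, 2046 is a Thursday.
The range spans 68 days (inclusive of both endpoints).
68 = 7 × 9 + 5, so there are 9 full weeks plus 5 extra days.
Each full week contributes 5 weekdays (Mon–Fri): 9 × 5 = 45.
The 5 extra days are Thursday, Friday, Saturday, Sunday, Monday — 3 of them qualify.
Total: 45 + 3 = 48.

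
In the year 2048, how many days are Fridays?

2048-01-01 is a Wednesday.
The range spans 366 days (inclusive of both endpoints).
366 = 7 × 52 + 2, so there are 52 full weeks plus 2 extra days.
Each full week contributes one Friday: 52 so far.
The 2 extra days are Wednesday, Thursday — none qualify.
Total: 52 + 0 = 52.

52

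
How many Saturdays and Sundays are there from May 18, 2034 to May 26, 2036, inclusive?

May 18, 2034 is a Thursday.
From May 18, 2034 to May 26, 2036 is 740 days inclusive.
740 = 7 × 105 + 5, so there are 105 full weeks plus 5 extra days.
Each full week contributes 2 weekend days (Sat, Sun): 105 × 2 = 210.
The 5 extra days are Thu, Fri, Sat, Sun, Mon — 2 of them qualify.
Total: 210 + 2 = 212.

212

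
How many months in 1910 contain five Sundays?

A month has five Sundays exactly when Sunday falls within its first (length − 28) days.
Jan: 31 days, starts Sat → 5 of Sat, Sun, Mon ✓
Feb: 28 days, starts Tue → 5 of (none)
Mar: 31 days, starts Tue → 5 of Tue, Wed, Thu
Apr: 30 days, starts Fri → 5 of Fri, Sat
May: 31 days, starts Sun → 5 of Sun, Mon, Tue ✓
Jun: 30 days, starts Wed → 5 of Wed, Thu
Jul: 31 days, starts Fri → 5 of Fri, Sat, Sun ✓
Aug: 31 days, starts Mon → 5 of Mon, Tue, Wed
Sep: 30 days, starts Thu → 5 of Thu, Fri
Oct: 31 days, starts Sat → 5 of Sat, Sun, Mon ✓
Nov: 30 days, starts Tue → 5 of Tue, Wed
Dec: 31 days, starts Thu → 5 of Thu, Fri, Sat
Months with five Sundays: Jan, May, Jul, Oct.

4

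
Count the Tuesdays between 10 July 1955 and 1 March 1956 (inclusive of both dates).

34

10 July 1955 is a Sunday.
The range spans 236 days (inclusive of both endpoints).
236 = 7 × 33 + 5, so there are 33 full weeks plus 5 extra days.
Each full week contributes one Tuesday: 33 so far.
The 5 extra days are Sun, Mon, Tue, Wed, Thu — 1 of them qualifies.
Total: 33 + 1 = 34.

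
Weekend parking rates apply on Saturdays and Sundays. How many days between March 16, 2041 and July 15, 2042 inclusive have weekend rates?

140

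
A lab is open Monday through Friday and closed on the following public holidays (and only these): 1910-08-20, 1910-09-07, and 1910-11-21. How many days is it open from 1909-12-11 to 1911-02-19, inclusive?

1909-12-11 is a Saturday.
From 1909-12-11 to 1911-02-19 is 436 days inclusive.
436 = 7 × 62 + 2, so there are 62 full weeks plus 2 extra days.
Each full week contributes 5 weekdays (Mon–Fri): 62 × 5 = 310.
The 2 extra days are Saturday, Sunday — none qualify.
Total: 310 + 0 = 310.
Holidays: 1910-08-20 (Sat); 1910-09-07 (Wed); 1910-11-21 (Mon).
2 of the 3 holidays fall on weekdays; the rest are weekends and were already excluded.
Business days: 310 − 2 = 308.

308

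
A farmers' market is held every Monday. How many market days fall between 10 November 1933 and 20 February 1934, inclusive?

15

10 November 1933 is a Friday.
The range spans 103 days (inclusive of both endpoints).
103 = 7 × 14 + 5, so there are 14 full weeks plus 5 extra days.
Each full week contributes one Monday: 14 so far.
The 5 extra days are Friday, Saturday, Sunday, Monday, Tuesday — 1 of them qualifies.
Total: 14 + 1 = 15.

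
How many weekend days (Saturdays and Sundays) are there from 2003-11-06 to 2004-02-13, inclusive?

2003-11-06 is a Thursday.
From 2003-11-06 to 2004-02-13 is 100 days inclusive.
100 = 7 × 14 + 2, so there are 14 full weeks plus 2 extra days.
Each full week contributes 2 weekend days (Sat, Sun): 14 × 2 = 28.
The 2 extra days are Thursday, Friday — none qualify.
Total: 28 + 0 = 28.

28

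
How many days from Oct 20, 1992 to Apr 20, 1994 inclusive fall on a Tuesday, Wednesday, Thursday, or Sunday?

314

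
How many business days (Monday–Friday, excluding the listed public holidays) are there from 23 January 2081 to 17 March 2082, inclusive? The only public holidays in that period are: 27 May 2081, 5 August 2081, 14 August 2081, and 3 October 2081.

295 business days

23 January 2081 is a Thursday.
The range spans 419 days (inclusive of both endpoints).
419 = 7 × 59 + 6, so there are 59 full weeks plus 6 extra days.
Each full week contributes 5 weekdays (Mon–Fri): 59 × 5 = 295.
The 6 extra days are Thursday, Friday, Saturday, Sunday, Monday, Tuesday — 4 of them qualify.
Total: 295 + 4 = 299.
Holidays: 27 May 2081 (Tue); 5 August 2081 (Tue); 14 August 2081 (Thu); 3 October 2081 (Fri).
All 4 holidays fall on weekdays, so subtract 4.
Business days: 299 − 4 = 295.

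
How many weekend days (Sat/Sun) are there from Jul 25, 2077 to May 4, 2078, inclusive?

Jul 25, 2077 is a Sunday.
From Jul 25, 2077 to May 4, 2078 is 284 days inclusive.
284 = 7 × 40 + 4, so there are 40 full weeks plus 4 extra days.
Each full week contributes 2 weekend days (Sat, Sun): 40 × 2 = 80.
The 4 extra days are Sunday, Monday, Tuesday, Wednesday — 1 of them qualifies.
Total: 80 + 1 = 81.

81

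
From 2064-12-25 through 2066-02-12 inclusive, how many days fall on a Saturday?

59

2064-12-25 is a Thursday.
From 2064-12-25 to 2066-02-12 is 415 days inclusive.
415 = 7 × 59 + 2, so there are 59 full weeks plus 2 extra days.
Each full week contributes one Saturday: 59 so far.
The 2 extra days are Thursday, Friday — none qualify.
Total: 59 + 0 = 59.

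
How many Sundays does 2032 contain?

1 January 2032 is a Thursday.
That's 366 days from start to end, counting both.
366 = 7 × 52 + 2, so there are 52 full weeks plus 2 extra days.
Each full week contributes one Sunday: 52 so far.
The 2 extra days are Thursday, Friday — none qualify.
Total: 52 + 0 = 52.

52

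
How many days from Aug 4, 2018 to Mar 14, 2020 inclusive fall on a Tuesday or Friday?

168

Aug 4, 2018 is a Saturday.
The range spans 589 days (inclusive of both endpoints).
589 = 7 × 84 + 1, so there are 84 full weeks plus 1 extra day.
Each full week contributes 2 days from the set (Tue, Fri): 84 × 2 = 168.
The 1 extra day is Sat — none qualify.
Total: 168 + 0 = 168.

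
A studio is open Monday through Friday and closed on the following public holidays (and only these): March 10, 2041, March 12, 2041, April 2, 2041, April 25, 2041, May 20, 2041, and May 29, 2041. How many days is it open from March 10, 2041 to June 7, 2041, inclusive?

March 10, 2041 is a Sunday.
That's 90 days from start to end, counting both.
90 = 7 × 12 + 6, so there are 12 full weeks plus 6 extra days.
Each full week contributes 5 weekdays (Mon–Fri): 12 × 5 = 60.
The 6 extra days are Sun, Mon, Tue, Wed, Thu, Fri — 5 of them qualify.
Total: 60 + 5 = 65.
Holidays: March 10, 2041 (Sun); March 12, 2041 (Tue); April 2, 2041 (Tue); April 25, 2041 (Thu); May 20, 2041 (Mon); May 29, 2041 (Wed).
5 of the 6 holidays fall on weekdays; the rest are weekends and were already excluded.
Business days: 65 − 5 = 60.

60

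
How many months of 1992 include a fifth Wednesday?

5

A month has five Wednesdays exactly when Wednesday falls within its first (length − 28) days.
Jan: 31 days, starts Wed → 5 of Wed, Thu, Fri ✓
Feb: 29 days, starts Sat → 5 of Sat
Mar: 31 days, starts Sun → 5 of Sun, Mon, Tue
Apr: 30 days, starts Wed → 5 of Wed, Thu ✓
May: 31 days, starts Fri → 5 of Fri, Sat, Sun
Jun: 30 days, starts Mon → 5 of Mon, Tue
Jul: 31 days, starts Wed → 5 of Wed, Thu, Fri ✓
Aug: 31 days, starts Sat → 5 of Sat, Sun, Mon
Sep: 30 days, starts Tue → 5 of Tue, Wed ✓
Oct: 31 days, starts Thu → 5 of Thu, Fri, Sat
Nov: 30 days, starts Sun → 5 of Sun, Mon
Dec: 31 days, starts Tue → 5 of Tue, Wed, Thu ✓
Months with five Wednesdays: Jan, Apr, Jul, Sep, Dec.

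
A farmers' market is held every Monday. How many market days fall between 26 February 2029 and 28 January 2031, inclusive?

101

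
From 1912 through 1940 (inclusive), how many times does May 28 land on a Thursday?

Day of week of May 28 in each year:
1912: Tue, 1913: Wed, 1914: Thu ✓, 1915: Fri, 1916: Sun, 1917: Mon, 1918: Tue, 1919: Wed, 1920: Fri, 1921: Sat, 1922: Sun, 1923: Mon, 1924: Wed, 1925: Thu ✓, 1926: Fri, 1927: Sat, 1928: Mon, 1929: Tue, 1930: Wed, 1931: Thu ✓, 1932: Sat, 1933: Sun, 1934: Mon, 1935: Tue, 1936: Thu ✓, 1937: Fri, 1938: Sat, 1939: Sun, 1940: Tue
Thursdays: 1914, 1925, 1931, 1936.

4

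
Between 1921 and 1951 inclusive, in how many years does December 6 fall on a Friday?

4

Day of week of December 6 in each year:
1921: Tue, 1922: Wed, 1923: Thu, 1924: Sat, 1925: Sun, 1926: Mon, 1927: Tue, 1928: Thu, 1929: Fri ✓, 1930: Sat, 1931: Sun, 1932: Tue, 1933: Wed, 1934: Thu, 1935: Fri ✓, 1936: Sun, 1937: Mon, 1938: Tue, 1939: Wed, 1940: Fri ✓, 1941: Sat, 1942: Sun, 1943: Mon, 1944: Wed, 1945: Thu, 1946: Fri ✓, 1947: Sat, 1948: Mon, 1949: Tue, 1950: Wed, 1951: Thu
Fridays: 1929, 1935, 1940, 1946.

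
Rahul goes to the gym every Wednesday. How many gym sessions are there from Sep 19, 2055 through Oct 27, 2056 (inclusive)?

58

Sep 19, 2055 is a Sunday.
The range spans 405 days (inclusive of both endpoints).
405 = 7 × 57 + 6, so there are 57 full weeks plus 6 extra days.
Each full week contributes one Wednesday: 57 so far.
The 6 extra days are Sun, Mon, Tue, Wed, Thu, Fri — 1 of them qualifies.
Total: 57 + 1 = 58.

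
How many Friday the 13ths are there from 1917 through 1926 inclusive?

17

Friday-the-13ths by year:
1917: Apr, Jul
1918: Sep, Dec
1919: Jun
1920: Feb, Aug
1921: May
1922: Jan, Oct
1923: Apr, Jul
1924: Jun
1925: Feb, Mar, Nov
1926: Aug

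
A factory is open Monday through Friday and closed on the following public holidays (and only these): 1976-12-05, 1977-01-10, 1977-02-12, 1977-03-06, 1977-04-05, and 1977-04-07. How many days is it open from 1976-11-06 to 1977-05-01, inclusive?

1976-11-06 is a Saturday.
The range spans 177 days (inclusive of both endpoints).
177 = 7 × 25 + 2, so there are 25 full weeks plus 2 extra days.
Each full week contributes 5 weekdays (Mon–Fri): 25 × 5 = 125.
The 2 extra days are Sat, Sun — none qualify.
Total: 125 + 0 = 125.
Holidays: 1976-12-05 (Sun); 1977-01-10 (Mon); 1977-02-12 (Sat); 1977-03-06 (Sun); 1977-04-05 (Tue); 1977-04-07 (Thu).
3 of the 6 holidays fall on weekdays; the rest are weekends and were already excluded.
Business days: 125 − 3 = 122.

122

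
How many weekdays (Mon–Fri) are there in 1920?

262

Jan 1, 1920 is a Thursday.
That's 366 days from start to end, counting both.
366 = 7 × 52 + 2, so there are 52 full weeks plus 2 extra days.
Each full week contributes 5 weekdays (Mon–Fri): 52 × 5 = 260.
The 2 extra days are Thu, Fri — 2 of them qualify.
Total: 260 + 2 = 262.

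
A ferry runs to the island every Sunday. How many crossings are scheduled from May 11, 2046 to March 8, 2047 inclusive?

May 11, 2046 is a Friday.
From May 11, 2046 to March 8, 2047 is 302 days inclusive.
302 = 7 × 43 + 1, so there are 43 full weeks plus 1 extra day.
Each full week contributes one Sunday: 43 so far.
The 1 extra day is Friday — none qualify.
Total: 43 + 0 = 43.

43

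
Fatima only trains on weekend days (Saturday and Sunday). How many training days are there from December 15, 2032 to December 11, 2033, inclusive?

December 15, 2032 is a Wednesday.
The range spans 362 days (inclusive of both endpoints).
362 = 7 × 51 + 5, so there are 51 full weeks plus 5 extra days.
Each full week contributes 2 weekend days (Sat, Sun): 51 × 2 = 102.
The 5 extra days are Wed, Thu, Fri, Sat, Sun — 2 of them qualify.
Total: 102 + 2 = 104.

104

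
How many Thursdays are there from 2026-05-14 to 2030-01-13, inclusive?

192 Thursdays

2026-05-14 is a Thursday.
The range spans 1341 days (inclusive of both endpoints).
1341 = 7 × 191 + 4, so there are 191 full weeks plus 4 extra days.
Each full week contributes one Thursday: 191 so far.
The 4 extra days are Thu, Fri, Sat, Sun — 1 of them qualifies.
Total: 191 + 1 = 192.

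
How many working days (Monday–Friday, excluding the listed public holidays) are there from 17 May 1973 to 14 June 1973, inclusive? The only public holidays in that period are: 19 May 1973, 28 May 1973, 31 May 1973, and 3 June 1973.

19 working days

17 May 1973 is a Thursday.
The range spans 29 days (inclusive of both endpoints).
29 = 7 × 4 + 1, so there are 4 full weeks plus 1 extra day.
Each full week contributes 5 weekdays (Mon–Fri): 4 × 5 = 20.
The 1 extra day is Thursday — 1 of them qualifies.
Total: 20 + 1 = 21.
Holidays: 19 May 1973 (Sat); 28 May 1973 (Mon); 31 May 1973 (Thu); 3 June 1973 (Sun).
2 of the 4 holidays fall on weekdays; the rest are weekends and were already excluded.
Business days: 21 − 2 = 19.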